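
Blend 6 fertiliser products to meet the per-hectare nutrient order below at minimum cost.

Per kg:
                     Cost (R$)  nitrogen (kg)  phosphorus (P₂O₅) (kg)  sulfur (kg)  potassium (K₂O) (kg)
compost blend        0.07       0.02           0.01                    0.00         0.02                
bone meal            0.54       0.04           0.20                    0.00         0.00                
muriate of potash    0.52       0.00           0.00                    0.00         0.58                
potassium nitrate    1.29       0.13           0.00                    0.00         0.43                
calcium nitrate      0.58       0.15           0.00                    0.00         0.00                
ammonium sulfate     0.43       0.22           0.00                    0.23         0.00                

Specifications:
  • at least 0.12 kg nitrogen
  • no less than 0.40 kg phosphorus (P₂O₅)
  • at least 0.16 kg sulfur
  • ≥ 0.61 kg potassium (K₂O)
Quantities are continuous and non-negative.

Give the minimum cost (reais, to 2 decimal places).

R$1.93

Set it up as a linear program. Let x1 = kg of compost blend, x2 = kg of bone meal, x3 = kg of muriate of potash, x4 = kg of potassium nitrate, x5 = kg of calcium nitrate, x6 = kg of ammonium sulfate.
min 0.07x1 + 0.54x2 + 0.52x3 + 1.29x4 + 0.58x5 + 0.43x6 s.t.:
  0.02x1 + 0.04x2 + 0.13x4 + 0.15x5 + 0.22x6 ≥ 0.12   (nitrogen)
  0.01x1 + 0.2x2 ≥ 0.4   (phosphorus (P₂O₅))
  0.23x6 ≥ 0.16   (sulfur)
  0.02x1 + 0.58x3 + 0.43x4 ≥ 0.61   (potassium (K₂O))
  x1, x2, x3, x4, x5, x6 ≥ 0.
The cheapest feasible vertex uses only bone meal, muriate of potash, ammonium sulfate; compost blend, potassium nitrate, calcium nitrate are not used. There the phosphorus (P₂O₅), sulfur, potassium (K₂O) constraints are tight.
Optimal quantities: bone meal = 2 kg, muriate of potash = 1.052 kg, ammonium sulfate = 0.6957 kg.
Hence cost = 0.54·2 + 0.52·1.052 + 0.43·0.6957 = R$1.9262.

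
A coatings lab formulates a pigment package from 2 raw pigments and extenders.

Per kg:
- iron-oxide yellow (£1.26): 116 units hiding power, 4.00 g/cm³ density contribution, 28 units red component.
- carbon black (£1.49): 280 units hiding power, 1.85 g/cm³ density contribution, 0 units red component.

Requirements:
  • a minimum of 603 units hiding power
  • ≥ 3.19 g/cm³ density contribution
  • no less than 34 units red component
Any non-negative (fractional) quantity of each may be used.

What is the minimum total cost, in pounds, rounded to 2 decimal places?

Let x1 = kg of iron-oxide yellow, x2 = kg of carbon black.
Minimise 1.26x1 + 1.49x2 subject to:
  116x1 + 280x2 ≥ 603   (hiding power)
  4x1 + 1.85x2 ≥ 3.19   (density contribution)
  28x1 ≥ 34   (red component)
  x1, x2 ≥ 0.
Both inputs are positive at the optimum. There the hiding power and red component constraints are tight.
Optimal quantities: iron-oxide yellow = 1.214 kg, carbon black = 1.651 kg.
Cost = 1.26·1.214 + 1.49·1.651 = 3.9896.

£3.99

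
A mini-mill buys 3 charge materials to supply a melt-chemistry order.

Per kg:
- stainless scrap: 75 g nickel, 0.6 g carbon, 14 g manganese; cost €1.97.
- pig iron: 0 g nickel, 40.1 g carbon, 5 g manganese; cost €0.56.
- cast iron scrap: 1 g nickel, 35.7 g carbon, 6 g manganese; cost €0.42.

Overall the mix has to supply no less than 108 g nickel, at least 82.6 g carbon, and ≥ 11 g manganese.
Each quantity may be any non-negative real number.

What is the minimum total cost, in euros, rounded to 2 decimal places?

Let x1 = kg of stainless scrap, x2 = kg of pig iron, x3 = kg of cast iron scrap.
min 1.97x1 + 0.56x2 + 0.42x3 subject to:
  75x1 + 1x3 ≥ 108   (nickel)
  0.6x1 + 40.1x2 + 35.7x3 ≥ 82.6   (carbon)
  14x1 + 5x2 + 6x3 ≥ 11   (manganese)
  x1, x2, x3 ≥ 0.
The optimal basis is {stainless scrap, cast iron scrap}; pig iron drops out. Binding constraints: nickel and carbon.
So stainless scrap = 1.409 kg, cast iron scrap = 2.29 kg.
Total cost: 1.97·1.409 + 0.42·2.29 = 3.7375.

€3.74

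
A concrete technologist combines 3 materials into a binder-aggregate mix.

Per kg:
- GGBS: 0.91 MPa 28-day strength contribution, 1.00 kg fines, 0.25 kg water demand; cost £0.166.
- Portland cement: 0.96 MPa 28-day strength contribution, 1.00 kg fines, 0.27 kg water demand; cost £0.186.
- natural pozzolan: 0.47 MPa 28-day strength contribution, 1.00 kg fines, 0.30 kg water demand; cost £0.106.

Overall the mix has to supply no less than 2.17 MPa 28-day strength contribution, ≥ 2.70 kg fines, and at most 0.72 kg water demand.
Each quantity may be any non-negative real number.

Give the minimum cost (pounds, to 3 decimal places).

£0.409

This is a linear program. Let x1 = kg of GGBS, x2 = kg of Portland cement, x3 = kg of natural pozzolan.
min 0.166x1 + 0.186x2 + 0.106x3 with:
  0.91x1 + 0.96x2 + 0.47x3 ≥ 2.17   (28-day strength contribution)
  1x1 + 1x2 + 1x3 ≥ 2.7   (fines)
  0.25x1 + 0.27x2 + 0.3x3 ≤ 0.72   (water demand)
  x1, x2, x3 ≥ 0.
At the optimum only GGBS, natural pozzolan are positive (Portland cement = 0). The 28-day strength contribution and fines requirements are met with equality.
Optimal quantities: GGBS = 2.048 kg, natural pozzolan = 0.6523 kg.
Hence cost = 0.166·2.048 + 0.106·0.6523 = £0.40911.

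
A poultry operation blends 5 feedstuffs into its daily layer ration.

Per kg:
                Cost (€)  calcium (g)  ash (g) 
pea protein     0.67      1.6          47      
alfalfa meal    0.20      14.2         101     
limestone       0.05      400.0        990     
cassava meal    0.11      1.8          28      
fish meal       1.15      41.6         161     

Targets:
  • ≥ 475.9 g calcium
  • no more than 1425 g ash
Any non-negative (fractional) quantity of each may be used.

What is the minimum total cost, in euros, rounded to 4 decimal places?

€0.0595

Set it up as a linear program. Let x1 = kg of pea protein, x2 = kg of alfalfa meal, x3 = kg of limestone, x4 = kg of cassava meal, x5 = kg of fish meal.
Minimize 0.67x1 + 0.2x2 + 0.05x3 + 0.11x4 + 1.15x5 s.t.:
  1.6x1 + 14.2x2 + 400x3 + 1.8x4 + 41.6x5 ≥ 475.9   (calcium)
  47x1 + 101x2 + 990x3 + 28x4 + 161x5 ≤ 1425   (ash)
  x1, x2, x3, x4, x5 ≥ 0.
The cheapest feasible vertex uses only limestone; pea protein, alfalfa meal, cassava meal, fish meal are not used. There the calcium constraint is tight.
So limestone = 1.19 kg.
Cost = 0.05·1.19 = 0.059500.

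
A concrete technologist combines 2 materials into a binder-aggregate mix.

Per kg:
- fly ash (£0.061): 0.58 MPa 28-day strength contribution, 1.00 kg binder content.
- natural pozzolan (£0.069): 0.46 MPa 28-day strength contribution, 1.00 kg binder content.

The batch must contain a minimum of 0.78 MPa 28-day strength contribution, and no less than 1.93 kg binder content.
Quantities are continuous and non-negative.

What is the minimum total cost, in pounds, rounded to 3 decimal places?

£0.118

Set it up as a linear program. Let x1 = kg of fly ash, x2 = kg of natural pozzolan.
Minimise 0.061x1 + 0.069x2 with:
  0.58x1 + 0.46x2 ≥ 0.78   (28-day strength contribution)
  1x1 + 1x2 ≥ 1.93   (binder content)
  x1, x2 ≥ 0.
The optimal basis is {fly ash}; natural pozzolan drops out. The binder content requirement is met with equality.
Optimal quantities: fly ash = 1.93 kg.
Hence cost = 0.061·1.93 = £0.11773.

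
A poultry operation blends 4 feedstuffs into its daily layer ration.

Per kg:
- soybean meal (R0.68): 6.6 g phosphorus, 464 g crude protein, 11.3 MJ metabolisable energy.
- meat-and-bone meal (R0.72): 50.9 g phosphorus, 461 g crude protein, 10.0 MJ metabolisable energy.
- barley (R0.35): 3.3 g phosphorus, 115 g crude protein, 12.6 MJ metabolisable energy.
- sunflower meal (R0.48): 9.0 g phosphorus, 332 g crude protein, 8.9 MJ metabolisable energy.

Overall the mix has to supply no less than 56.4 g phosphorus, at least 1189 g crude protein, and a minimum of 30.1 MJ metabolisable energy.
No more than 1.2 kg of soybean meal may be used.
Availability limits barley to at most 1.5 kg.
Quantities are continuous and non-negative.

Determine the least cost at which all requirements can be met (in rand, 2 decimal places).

R1.75

Treat it as an LP. Let x1 = kg of soybean meal, x2 = kg of meat-and-bone meal, x3 = kg of barley, x4 = kg of sunflower meal.
Minimise 0.68x1 + 0.72x2 + 0.35x3 + 0.48x4 s.t.:
  6.6x1 + 50.9x2 + 3.3x3 + 9x4 ≥ 56.4   (phosphorus)
  464x1 + 461x2 + 115x3 + 332x4 ≥ 1189   (crude protein)
  11.3x1 + 10x2 + 12.6x3 + 8.9x4 ≥ 30.1   (metabolisable energy)
  x1 ≤ 1.2
  x3 ≤ 1.5
  x1, x2, x3, x4 ≥ 0.
The optimal basis is {meat-and-bone meal, sunflower meal}; soybean meal, barley drop out. There the phosphorus and crude protein constraints are tight.
Optimal quantities: meat-and-bone meal = 0.6293 kg, sunflower meal = 2.707 kg.
Hence cost = 0.72·0.6293 + 0.48·2.707 = R1.7525.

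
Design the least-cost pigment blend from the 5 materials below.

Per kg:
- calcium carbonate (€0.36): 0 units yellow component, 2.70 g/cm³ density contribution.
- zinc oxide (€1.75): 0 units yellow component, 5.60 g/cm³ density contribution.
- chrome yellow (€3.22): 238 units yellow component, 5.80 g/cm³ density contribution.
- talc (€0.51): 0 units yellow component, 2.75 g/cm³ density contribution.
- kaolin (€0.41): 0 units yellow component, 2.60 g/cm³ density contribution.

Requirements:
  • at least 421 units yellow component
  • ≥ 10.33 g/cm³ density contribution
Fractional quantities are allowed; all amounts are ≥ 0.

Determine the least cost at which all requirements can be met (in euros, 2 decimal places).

€5.71

Set it up as a linear program. Let x1 = kg of calcium carbonate, x2 = kg of zinc oxide, x3 = kg of chrome yellow, x4 = kg of talc, x5 = kg of kaolin.
min 0.36x1 + 1.75x2 + 3.22x3 + 0.51x4 + 0.41x5 with:
  238x3 ≥ 421   (yellow component)
  2.7x1 + 5.6x2 + 5.8x3 + 2.75x4 + 2.6x5 ≥ 10.33   (density contribution)
  x1, x2, x3, x4, x5 ≥ 0.
The cheapest feasible vertex uses only calcium carbonate, chrome yellow; zinc oxide, talc, kaolin are not used. There the yellow component and density contribution constraints are tight.
So calcium carbonate = 0.02605 kg, chrome yellow = 1.769 kg.
Objective = 0.36·0.02605 + 3.22·1.769 = 5.7056.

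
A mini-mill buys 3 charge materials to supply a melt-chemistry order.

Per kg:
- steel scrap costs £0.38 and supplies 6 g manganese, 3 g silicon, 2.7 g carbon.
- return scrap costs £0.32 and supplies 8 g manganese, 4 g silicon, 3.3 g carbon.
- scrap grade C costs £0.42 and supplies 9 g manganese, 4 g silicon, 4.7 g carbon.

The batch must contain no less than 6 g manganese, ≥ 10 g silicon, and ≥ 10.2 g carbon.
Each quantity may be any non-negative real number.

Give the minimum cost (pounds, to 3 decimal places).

Set it up as a linear program. Let x1 = kg of steel scrap, x2 = kg of return scrap, x3 = kg of scrap grade C.
min 0.38x1 + 0.32x2 + 0.42x3 s.t.:
  6x1 + 8x2 + 9x3 ≥ 6   (manganese)
  3x1 + 4x2 + 4x3 ≥ 10   (silicon)
  2.7x1 + 3.3x2 + 4.7x3 ≥ 10.2   (carbon)
  x1, x2, x3 ≥ 0.
The optimal basis is {return scrap, scrap grade C}; steel scrap drops out. Binding constraints: silicon and carbon.
Solving gives x2 = 1.107, x3 = 1.393.
Cost = 0.32·1.107 + 0.42·1.393 = 0.93930.

£0.939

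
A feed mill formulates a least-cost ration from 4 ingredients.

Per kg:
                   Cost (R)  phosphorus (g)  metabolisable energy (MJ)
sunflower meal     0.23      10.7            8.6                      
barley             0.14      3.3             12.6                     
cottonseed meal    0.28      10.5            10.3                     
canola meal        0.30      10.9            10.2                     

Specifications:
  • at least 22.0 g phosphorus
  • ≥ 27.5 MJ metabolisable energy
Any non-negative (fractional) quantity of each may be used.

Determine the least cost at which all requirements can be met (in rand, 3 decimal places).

R0.541

This is a linear program. Let x1 = kg of sunflower meal, x2 = kg of barley, x3 = kg of cottonseed meal, x4 = kg of canola meal.
min 0.23x1 + 0.14x2 + 0.28x3 + 0.3x4 subject to:
  10.7x1 + 3.3x2 + 10.5x3 + 10.9x4 ≥ 22   (phosphorus)
  8.6x1 + 12.6x2 + 10.3x3 + 10.2x4 ≥ 27.5   (metabolisable energy)
  x1, x2, x3, x4 ≥ 0.
The cheapest feasible vertex uses only sunflower meal, barley; cottonseed meal, canola meal are not used. The phosphorus and metabolisable energy requirements are met with equality.
That vertex is x1 = 1.752, x2 = 0.9869.
Hence cost = 0.23·1.752 + 0.14·0.9869 = R0.54113.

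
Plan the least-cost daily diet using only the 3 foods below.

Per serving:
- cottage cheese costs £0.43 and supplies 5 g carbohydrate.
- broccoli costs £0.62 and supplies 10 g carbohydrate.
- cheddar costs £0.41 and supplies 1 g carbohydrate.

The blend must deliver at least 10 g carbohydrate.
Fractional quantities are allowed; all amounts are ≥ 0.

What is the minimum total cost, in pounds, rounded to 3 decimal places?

£0.620

Set it up as a linear program. Let x1 = servings of cottage cheese, x2 = servings of broccoli, x3 = servings of cheddar.
min 0.43x1 + 0.62x2 + 0.41x3 s.t.:
  5x1 + 10x2 + 1x3 ≥ 10   (carbohydrate)
  x1, x2, x3 ≥ 0.
The minimum-cost mix takes nothing from cottage cheese, cheddar — only broccoli. The carbohydrate requirement is met with equality.
That vertex is x2 = 1.
Cost = 0.62·1 = 0.62000.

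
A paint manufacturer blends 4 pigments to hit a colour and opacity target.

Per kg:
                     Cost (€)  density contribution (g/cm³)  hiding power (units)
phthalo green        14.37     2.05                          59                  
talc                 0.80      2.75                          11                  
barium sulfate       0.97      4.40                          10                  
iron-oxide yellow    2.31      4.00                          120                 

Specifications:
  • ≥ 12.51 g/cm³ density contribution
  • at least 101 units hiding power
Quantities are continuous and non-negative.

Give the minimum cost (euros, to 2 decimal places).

€3.69

This is a linear program. Let x1 = kg of phthalo green, x2 = kg of talc, x3 = kg of barium sulfate, x4 = kg of iron-oxide yellow.
min 14.37x1 + 0.8x2 + 0.97x3 + 2.31x4 with:
  2.05x1 + 2.75x2 + 4.4x3 + 4x4 ≥ 12.51   (density contribution)
  59x1 + 11x2 + 10x3 + 120x4 ≥ 101   (hiding power)
  x1, x2, x3, x4 ≥ 0.
At the optimum only barium sulfate, iron-oxide yellow are positive (phthalo green, talc = 0). There the density contribution and hiding power constraints are tight.
So barium sulfate = 2.248 kg, iron-oxide yellow = 0.6543 kg.
Cost = 0.97·2.248 + 2.31·0.6543 = 3.6920.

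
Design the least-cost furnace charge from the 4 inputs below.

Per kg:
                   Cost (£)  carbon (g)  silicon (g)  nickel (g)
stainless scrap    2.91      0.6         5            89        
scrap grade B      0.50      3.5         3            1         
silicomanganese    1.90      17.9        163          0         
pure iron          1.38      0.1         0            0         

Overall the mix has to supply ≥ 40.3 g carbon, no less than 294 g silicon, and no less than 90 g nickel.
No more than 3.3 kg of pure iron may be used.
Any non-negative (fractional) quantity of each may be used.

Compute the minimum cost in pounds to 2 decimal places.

£7.16

Let x1 = kg of stainless scrap, x2 = kg of scrap grade B, x3 = kg of silicomanganese, x4 = kg of pure iron.
min 2.91x1 + 0.5x2 + 1.9x3 + 1.38x4 subject to:
  0.6x1 + 3.5x2 + 17.9x3 + 0.1x4 ≥ 40.3   (carbon)
  5x1 + 3x2 + 163x3 ≥ 294   (silicon)
  89x1 + 1x2 ≥ 90   (nickel)
  x4 ≤ 3.3
  x1, x2, x3, x4 ≥ 0.
The cheapest feasible vertex uses only stainless scrap, silicomanganese; scrap grade B, pure iron are not used. The carbon and nickel requirements are met with equality.
Optimal quantities: stainless scrap = 1.011 kg, silicomanganese = 2.218 kg.
Hence cost = 2.91·1.011 + 1.9·2.218 = £7.1562.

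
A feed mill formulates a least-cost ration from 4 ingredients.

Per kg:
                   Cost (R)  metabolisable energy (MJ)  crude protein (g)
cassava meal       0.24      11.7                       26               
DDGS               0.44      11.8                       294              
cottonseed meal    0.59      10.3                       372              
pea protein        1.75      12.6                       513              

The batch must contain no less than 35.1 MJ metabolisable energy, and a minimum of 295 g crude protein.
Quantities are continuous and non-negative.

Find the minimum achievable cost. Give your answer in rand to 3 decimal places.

Let x1 = kg of cassava meal, x2 = kg of DDGS, x3 = kg of cottonseed meal, x4 = kg of pea protein.
Minimise 0.24x1 + 0.44x2 + 0.59x3 + 1.75x4 s.t.:
  11.7x1 + 11.8x2 + 10.3x3 + 12.6x4 ≥ 35.1   (metabolisable energy)
  26x1 + 294x2 + 372x3 + 513x4 ≥ 295   (crude protein)
  x1, x2, x3, x4 ≥ 0.
The optimal basis is {cassava meal, DDGS}; cottonseed meal, pea protein drop out. The metabolisable energy and crude protein requirements are met with equality.
That vertex is x1 = 2.183, x2 = 0.8104.
Total cost: 0.24·2.183 + 0.44·0.8104 = 0.880496.

R0.880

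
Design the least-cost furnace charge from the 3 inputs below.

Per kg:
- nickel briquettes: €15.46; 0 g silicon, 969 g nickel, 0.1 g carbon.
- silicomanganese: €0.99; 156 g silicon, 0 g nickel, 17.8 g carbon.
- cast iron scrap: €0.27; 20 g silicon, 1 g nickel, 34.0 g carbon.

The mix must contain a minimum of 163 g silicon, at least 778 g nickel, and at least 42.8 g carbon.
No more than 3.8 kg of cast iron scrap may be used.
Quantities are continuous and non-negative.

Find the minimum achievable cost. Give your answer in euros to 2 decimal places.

€13.54

This is a linear program. Let x1 = kg of nickel briquettes, x2 = kg of silicomanganese, x3 = kg of cast iron scrap.
Minimize 15.46x1 + 0.99x2 + 0.27x3 s.t.:
  156x2 + 20x3 ≥ 163   (silicon)
  969x1 + 1x3 ≥ 778   (nickel)
  0.1x1 + 17.8x2 + 34x3 ≥ 42.8   (carbon)
  x3 ≤ 3.8
  x1, x2, x3 ≥ 0.
All 3 inputs are positive at the optimum. The silicon, nickel, carbon requirements are met with equality.
Optimal quantities: nickel briquettes = 0.8021 kg, silicomanganese = 0.9474 kg, cast iron scrap = 0.7605 kg.
Hence cost = 15.46·0.8021 + 0.99·0.9474 + 0.27·0.7605 = €13.5437.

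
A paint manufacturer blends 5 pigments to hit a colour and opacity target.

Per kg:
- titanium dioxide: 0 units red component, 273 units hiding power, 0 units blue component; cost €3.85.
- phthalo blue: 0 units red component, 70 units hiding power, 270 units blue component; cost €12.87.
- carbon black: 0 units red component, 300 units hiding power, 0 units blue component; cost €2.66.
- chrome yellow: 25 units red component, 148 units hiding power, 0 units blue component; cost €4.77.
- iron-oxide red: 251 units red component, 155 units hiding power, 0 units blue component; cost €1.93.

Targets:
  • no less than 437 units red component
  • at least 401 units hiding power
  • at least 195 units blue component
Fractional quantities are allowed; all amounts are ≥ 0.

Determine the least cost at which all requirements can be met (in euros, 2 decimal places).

Set it up as a linear program. Let x1 = kg of titanium dioxide, x2 = kg of phthalo blue, x3 = kg of carbon black, x4 = kg of chrome yellow, x5 = kg of iron-oxide red.
Minimize 3.85x1 + 12.87x2 + 2.66x3 + 4.77x4 + 1.93x5 with:
  25x4 + 251x5 ≥ 437   (red component)
  273x1 + 70x2 + 300x3 + 148x4 + 155x5 ≥ 401   (hiding power)
  270x2 ≥ 195   (blue component)
  x1, x2, x3, x4, x5 ≥ 0.
The cheapest feasible vertex uses only phthalo blue, carbon black, iron-oxide red; titanium dioxide, chrome yellow are not used. Binding constraints: red component, hiding power, blue component.
Optimal quantities: phthalo blue = 0.7222 kg, carbon black = 0.2686 kg, iron-oxide red = 1.741 kg.
Cost = 12.87·0.7222 + 2.66·0.2686 + 1.93·1.741 = 13.3693.

€13.37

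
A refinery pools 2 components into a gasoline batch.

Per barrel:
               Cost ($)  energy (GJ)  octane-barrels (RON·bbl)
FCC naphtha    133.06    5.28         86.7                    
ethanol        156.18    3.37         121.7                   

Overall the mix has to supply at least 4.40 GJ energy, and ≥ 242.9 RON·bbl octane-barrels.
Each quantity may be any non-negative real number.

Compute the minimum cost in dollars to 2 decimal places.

$311.72

Let x1 = barrels of FCC naphtha, x2 = barrels of ethanol.
Minimise 133.06x1 + 156.18x2 subject to:
  5.28x1 + 3.37x2 ≥ 4.4   (energy)
  86.7x1 + 121.7x2 ≥ 242.9   (octane-barrels)
  x1, x2 ≥ 0.
The minimum-cost mix takes nothing from FCC naphtha — only ethanol. The octane-barrels requirement is met with equality.
Optimal quantities: ethanol = 1.9959 barrels.
Total cost: 156.18·1.9959 = 311.7197.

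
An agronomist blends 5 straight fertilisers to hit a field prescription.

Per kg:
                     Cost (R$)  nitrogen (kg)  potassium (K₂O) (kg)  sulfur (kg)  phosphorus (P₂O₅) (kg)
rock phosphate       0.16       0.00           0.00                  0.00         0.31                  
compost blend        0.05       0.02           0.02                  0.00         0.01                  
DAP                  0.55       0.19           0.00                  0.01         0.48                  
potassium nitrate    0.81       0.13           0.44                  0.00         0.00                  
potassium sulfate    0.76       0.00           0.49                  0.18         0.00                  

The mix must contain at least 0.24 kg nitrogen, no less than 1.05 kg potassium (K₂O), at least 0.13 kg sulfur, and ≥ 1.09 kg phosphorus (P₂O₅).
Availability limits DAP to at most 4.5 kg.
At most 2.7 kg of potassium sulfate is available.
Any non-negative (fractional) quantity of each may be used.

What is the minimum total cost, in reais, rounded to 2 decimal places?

R$2.36

This is a linear program. Let x1 = kg of rock phosphate, x2 = kg of compost blend, x3 = kg of DAP, x4 = kg of potassium nitrate, x5 = kg of potassium sulfate.
min 0.16x1 + 0.05x2 + 0.55x3 + 0.81x4 + 0.76x5 s.t.:
  0.02x2 + 0.19x3 + 0.13x4 ≥ 0.24   (nitrogen)
  0.02x2 + 0.44x4 + 0.49x5 ≥ 1.05   (potassium (K₂O))
  0.01x3 + 0.18x5 ≥ 0.13   (sulfur)
  0.31x1 + 0.01x2 + 0.48x3 ≥ 1.09   (phosphorus (P₂O₅))
  x3 ≤ 4.5
  x5 ≤ 2.7
  x1, x2, x3, x4, x5 ≥ 0.
The cheapest feasible vertex uses only rock phosphate, compost blend, potassium sulfate; DAP, potassium nitrate are not used. Binding constraints: nitrogen, potassium (K₂O), phosphorus (P₂O₅).
So rock phosphate = 3.129 kg, compost blend = 12 kg, potassium sulfate = 1.653 kg.
Cost = 0.16·3.129 + 0.05·12 + 0.76·1.653 = 2.3569.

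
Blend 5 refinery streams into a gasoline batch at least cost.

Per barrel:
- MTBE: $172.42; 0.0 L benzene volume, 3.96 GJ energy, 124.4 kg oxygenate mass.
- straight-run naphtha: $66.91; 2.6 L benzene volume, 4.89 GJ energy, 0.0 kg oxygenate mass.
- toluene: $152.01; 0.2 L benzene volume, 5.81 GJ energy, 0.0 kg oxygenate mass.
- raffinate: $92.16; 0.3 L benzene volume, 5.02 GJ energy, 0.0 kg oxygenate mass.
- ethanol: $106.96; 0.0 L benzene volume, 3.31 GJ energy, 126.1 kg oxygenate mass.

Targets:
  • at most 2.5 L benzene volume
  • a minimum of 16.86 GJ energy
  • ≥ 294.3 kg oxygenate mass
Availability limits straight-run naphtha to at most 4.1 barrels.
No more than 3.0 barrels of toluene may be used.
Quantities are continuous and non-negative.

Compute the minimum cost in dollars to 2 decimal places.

Let x1 = barrels of MTBE, x2 = barrels of straight-run naphtha, x3 = barrels of toluene, x4 = barrels of raffinate, x5 = barrels of ethanol.
Minimise 172.42x1 + 66.91x2 + 152.01x3 + 92.16x4 + 106.96x5 with:
  2.6x2 + 0.2x3 + 0.3x4 ≤ 2.5   (benzene volume)
  3.96x1 + 4.89x2 + 5.81x3 + 5.02x4 + 3.31x5 ≥ 16.86   (energy)
  124.4x1 + 126.1x5 ≥ 294.3   (oxygenate mass)
  x2 ≤ 4.1
  x3 ≤ 3
  x1, x2, x3, x4, x5 ≥ 0.
The minimum-cost mix takes nothing from MTBE, toluene — only straight-run naphtha, raffinate, ethanol. The benzene volume, energy, oxygenate mass requirements are met with equality.
Optimal quantities: straight-run naphtha = 0.846744 barrels, raffinate = 0.994889 barrels, ethanol = 2.33386 barrels.
Objective = 66.91·0.846744 + 92.16·0.994889 + 106.96·2.33386 = 397.9743.

$397.97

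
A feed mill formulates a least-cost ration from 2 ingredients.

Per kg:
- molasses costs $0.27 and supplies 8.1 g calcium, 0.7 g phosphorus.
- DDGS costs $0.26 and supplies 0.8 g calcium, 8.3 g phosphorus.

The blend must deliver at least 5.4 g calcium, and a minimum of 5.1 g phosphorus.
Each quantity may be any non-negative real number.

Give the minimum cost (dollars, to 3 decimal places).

Let x1 = kg of molasses, x2 = kg of DDGS.
min 0.27x1 + 0.26x2 subject to:
  8.1x1 + 0.8x2 ≥ 5.4   (calcium)
  0.7x1 + 8.3x2 ≥ 5.1   (phosphorus)
  x1, x2 ≥ 0.
Both inputs are positive at the optimum. The calcium and phosphorus requirements are met with equality.
So molasses = 0.6111 kg, DDGS = 0.5629 kg.
Total cost: 0.27·0.6111 + 0.26·0.5629 = 0.31135.

$0.311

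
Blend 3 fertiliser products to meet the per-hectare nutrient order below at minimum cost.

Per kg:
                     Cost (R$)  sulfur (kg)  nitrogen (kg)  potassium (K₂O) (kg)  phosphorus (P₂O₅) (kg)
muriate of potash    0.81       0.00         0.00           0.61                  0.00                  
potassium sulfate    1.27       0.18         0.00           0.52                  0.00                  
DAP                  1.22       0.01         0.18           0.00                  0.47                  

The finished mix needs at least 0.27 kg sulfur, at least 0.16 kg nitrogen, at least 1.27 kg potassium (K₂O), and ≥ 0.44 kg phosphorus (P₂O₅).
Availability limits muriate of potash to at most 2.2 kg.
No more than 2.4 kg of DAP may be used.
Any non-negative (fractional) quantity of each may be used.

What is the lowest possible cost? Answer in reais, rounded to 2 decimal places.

Let x1 = kg of muriate of potash, x2 = kg of potassium sulfate, x3 = kg of DAP.
min 0.81x1 + 1.27x2 + 1.22x3 with:
  0.18x2 + 0.01x3 ≥ 0.27   (sulfur)
  0.18x3 ≥ 0.16   (nitrogen)
  0.61x1 + 0.52x2 ≥ 1.27   (potassium (K₂O))
  0.47x3 ≥ 0.44   (phosphorus (P₂O₅))
  x1 ≤ 2.2
  x3 ≤ 2.4
  x1, x2, x3 ≥ 0.
The optimal mix uses every input. The sulfur, potassium (K₂O), phosphorus (P₂O₅) requirements are met with equality.
That vertex is x1 = 0.8476, x2 = 1.448, x3 = 0.9362.
Objective = 0.81·0.8476 + 1.27·1.448 + 1.22·0.9362 = 3.6677.

R$3.67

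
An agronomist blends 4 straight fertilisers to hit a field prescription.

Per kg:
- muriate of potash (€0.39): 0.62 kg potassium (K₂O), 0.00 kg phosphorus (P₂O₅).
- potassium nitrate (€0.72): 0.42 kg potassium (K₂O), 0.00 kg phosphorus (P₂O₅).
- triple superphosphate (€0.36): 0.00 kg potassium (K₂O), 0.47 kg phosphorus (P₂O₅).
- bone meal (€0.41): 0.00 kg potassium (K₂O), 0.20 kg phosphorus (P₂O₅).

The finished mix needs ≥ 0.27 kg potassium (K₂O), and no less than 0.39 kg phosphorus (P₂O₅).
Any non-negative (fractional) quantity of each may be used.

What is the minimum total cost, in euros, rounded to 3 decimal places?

This is a linear program. Let x1 = kg of muriate of potash, x2 = kg of potassium nitrate, x3 = kg of triple superphosphate, x4 = kg of bone meal.
min 0.39x1 + 0.72x2 + 0.36x3 + 0.41x4 subject to:
  0.62x1 + 0.42x2 ≥ 0.27   (potassium (K₂O))
  0.47x3 + 0.2x4 ≥ 0.39   (phosphorus (P₂O₅))
  x1, x2, x3, x4 ≥ 0.
The optimal basis is {muriate of potash, triple superphosphate}; potassium nitrate, bone meal drop out. Binding constraints: potassium (K₂O) and phosphorus (P₂O₅).
That vertex is x1 = 0.4355, x3 = 0.8298.
Objective = 0.39·0.4355 + 0.36·0.8298 = 0.46857.

€0.469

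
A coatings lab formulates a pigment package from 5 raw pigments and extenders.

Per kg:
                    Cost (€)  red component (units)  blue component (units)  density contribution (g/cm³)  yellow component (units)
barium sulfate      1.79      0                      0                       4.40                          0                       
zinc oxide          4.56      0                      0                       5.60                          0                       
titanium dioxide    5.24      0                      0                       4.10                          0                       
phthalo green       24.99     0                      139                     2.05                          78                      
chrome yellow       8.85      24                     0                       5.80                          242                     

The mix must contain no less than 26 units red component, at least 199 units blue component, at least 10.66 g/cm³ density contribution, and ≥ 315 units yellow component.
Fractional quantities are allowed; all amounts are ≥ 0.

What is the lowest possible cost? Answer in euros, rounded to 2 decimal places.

Set it up as a linear program. Let x1 = kg of barium sulfate, x2 = kg of zinc oxide, x3 = kg of titanium dioxide, x4 = kg of phthalo green, x5 = kg of chrome yellow.
Minimize 1.79x1 + 4.56x2 + 5.24x3 + 24.99x4 + 8.85x5 with:
  24x5 ≥ 26   (red component)
  139x4 ≥ 199   (blue component)
  4.4x1 + 5.6x2 + 4.1x3 + 2.05x4 + 5.8x5 ≥ 10.66   (density contribution)
  78x4 + 242x5 ≥ 315   (yellow component)
  x1, x2, x3, x4, x5 ≥ 0.
The cheapest feasible vertex uses only barium sulfate, phthalo green, chrome yellow; zinc oxide, titanium dioxide are not used. Binding constraints: red component, blue component, density contribution.
Solving gives x1 = 0.32768, x4 = 1.4317, x5 = 1.0833.
Total cost: 1.79·0.32768 + 24.99·1.4317 + 8.85·1.0833 = 45.9519.

€45.95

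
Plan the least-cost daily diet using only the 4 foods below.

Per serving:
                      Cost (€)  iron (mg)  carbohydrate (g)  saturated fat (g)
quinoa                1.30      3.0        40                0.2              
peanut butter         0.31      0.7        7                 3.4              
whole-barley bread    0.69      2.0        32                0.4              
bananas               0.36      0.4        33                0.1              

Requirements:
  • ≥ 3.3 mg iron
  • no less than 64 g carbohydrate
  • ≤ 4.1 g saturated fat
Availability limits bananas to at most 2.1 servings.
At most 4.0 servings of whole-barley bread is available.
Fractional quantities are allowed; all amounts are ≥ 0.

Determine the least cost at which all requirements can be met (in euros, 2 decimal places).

Let x1 = servings of quinoa, x2 = servings of peanut butter, x3 = servings of whole-barley bread, x4 = servings of bananas.
Minimise 1.3x1 + 0.31x2 + 0.69x3 + 0.36x4 s.t.:
  3x1 + 0.7x2 + 2x3 + 0.4x4 ≥ 3.3   (iron)
  40x1 + 7x2 + 32x3 + 33x4 ≥ 64   (carbohydrate)
  0.2x1 + 3.4x2 + 0.4x3 + 0.1x4 ≤ 4.1   (saturated fat)
  x4 ≤ 2.1
  x3 ≤ 4
  x1, x2, x3, x4 ≥ 0.
The minimum-cost mix takes nothing from quinoa, peanut butter — only whole-barley bread, bananas. The iron and carbohydrate requirements are met with equality.
That vertex is x3 = 1.566, x4 = 0.4211.
Cost = 0.69·1.566 + 0.36·0.4211 = 1.2321.

€1.23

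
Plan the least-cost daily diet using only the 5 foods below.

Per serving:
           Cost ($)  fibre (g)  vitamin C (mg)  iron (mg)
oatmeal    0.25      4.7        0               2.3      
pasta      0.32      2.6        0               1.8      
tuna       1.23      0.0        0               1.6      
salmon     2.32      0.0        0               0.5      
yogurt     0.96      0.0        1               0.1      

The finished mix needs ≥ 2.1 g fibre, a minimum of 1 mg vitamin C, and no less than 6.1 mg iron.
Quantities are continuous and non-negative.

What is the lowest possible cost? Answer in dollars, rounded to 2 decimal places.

$1.61

Set it up as a linear program. Let x1 = servings of oatmeal, x2 = servings of pasta, x3 = servings of tuna, x4 = servings of salmon, x5 = servings of yogurt.
min 0.25x1 + 0.32x2 + 1.23x3 + 2.32x4 + 0.96x5 with:
  4.7x1 + 2.6x2 ≥ 2.1   (fibre)
  1x5 ≥ 1   (vitamin C)
  2.3x1 + 1.8x2 + 1.6x3 + 0.5x4 + 0.1x5 ≥ 6.1   (iron)
  x1, x2, x3, x4, x5 ≥ 0.
At the optimum only oatmeal, yogurt are positive (pasta, tuna, salmon = 0). There the vitamin C and iron constraints are tight.
That vertex is x1 = 2.609, x5 = 1.
Hence cost = 0.25·2.609 + 0.96·1 = $1.6123.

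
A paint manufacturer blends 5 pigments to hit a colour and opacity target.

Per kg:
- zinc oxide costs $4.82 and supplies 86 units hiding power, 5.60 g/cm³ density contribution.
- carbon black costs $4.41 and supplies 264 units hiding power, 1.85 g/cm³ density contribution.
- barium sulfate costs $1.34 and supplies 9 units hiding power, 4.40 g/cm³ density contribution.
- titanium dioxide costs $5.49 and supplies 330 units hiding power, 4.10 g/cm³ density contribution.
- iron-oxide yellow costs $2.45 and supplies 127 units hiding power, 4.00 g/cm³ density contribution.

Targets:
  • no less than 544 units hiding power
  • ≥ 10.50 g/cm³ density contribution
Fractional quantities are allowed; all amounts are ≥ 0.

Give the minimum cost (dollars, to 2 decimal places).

Let x1 = kg of zinc oxide, x2 = kg of carbon black, x3 = kg of barium sulfate, x4 = kg of titanium dioxide, x5 = kg of iron-oxide yellow.
Minimise 4.82x1 + 4.41x2 + 1.34x3 + 5.49x4 + 2.45x5 s.t.:
  86x1 + 264x2 + 9x3 + 330x4 + 127x5 ≥ 544   (hiding power)
  5.6x1 + 1.85x2 + 4.4x3 + 4.1x4 + 4x5 ≥ 10.5   (density contribution)
  x1, x2, x3, x4, x5 ≥ 0.
At the optimum only titanium dioxide, iron-oxide yellow are positive (zinc oxide, carbon black, barium sulfate = 0). Binding constraints: hiding power and density contribution.
That vertex is x4 = 1.054, x5 = 1.545.
Cost = 5.49·1.054 + 2.45·1.545 = 9.5717.

$9.57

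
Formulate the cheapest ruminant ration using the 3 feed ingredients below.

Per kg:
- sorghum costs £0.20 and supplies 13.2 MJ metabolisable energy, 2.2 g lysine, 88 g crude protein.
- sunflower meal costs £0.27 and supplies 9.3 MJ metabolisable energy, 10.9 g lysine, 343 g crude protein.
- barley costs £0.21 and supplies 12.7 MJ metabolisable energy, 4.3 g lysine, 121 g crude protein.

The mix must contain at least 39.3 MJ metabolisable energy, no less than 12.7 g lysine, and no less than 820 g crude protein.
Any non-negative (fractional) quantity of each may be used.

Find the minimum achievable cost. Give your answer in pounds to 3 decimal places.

£0.852

Set it up as a linear program. Let x1 = kg of sorghum, x2 = kg of sunflower meal, x3 = kg of barley.
Minimise 0.2x1 + 0.27x2 + 0.21x3 s.t.:
  13.2x1 + 9.3x2 + 12.7x3 ≥ 39.3   (metabolisable energy)
  2.2x1 + 10.9x2 + 4.3x3 ≥ 12.7   (lysine)
  88x1 + 343x2 + 121x3 ≥ 820   (crude protein)
  x1, x2, x3 ≥ 0.
The cheapest feasible vertex uses only sorghum, sunflower meal; barley is not used. There the metabolisable energy and crude protein constraints are tight.
That vertex is x1 = 1.578, x2 = 1.986.
Hence cost = 0.2·1.578 + 0.27·1.986 = £0.85182.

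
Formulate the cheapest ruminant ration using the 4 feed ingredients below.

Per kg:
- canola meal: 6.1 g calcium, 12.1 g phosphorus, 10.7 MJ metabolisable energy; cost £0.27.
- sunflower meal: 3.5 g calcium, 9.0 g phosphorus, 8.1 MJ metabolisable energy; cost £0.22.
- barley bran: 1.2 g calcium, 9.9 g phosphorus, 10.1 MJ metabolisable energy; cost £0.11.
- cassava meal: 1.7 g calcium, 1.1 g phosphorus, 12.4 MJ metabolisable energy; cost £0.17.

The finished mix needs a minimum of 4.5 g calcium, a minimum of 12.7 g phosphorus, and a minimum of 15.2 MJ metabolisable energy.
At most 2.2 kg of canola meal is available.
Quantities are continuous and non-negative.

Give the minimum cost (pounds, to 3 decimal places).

£0.251

Set it up as a linear program. Let x1 = kg of canola meal, x2 = kg of sunflower meal, x3 = kg of barley bran, x4 = kg of cassava meal.
Minimize 0.27x1 + 0.22x2 + 0.11x3 + 0.17x4 with:
  6.1x1 + 3.5x2 + 1.2x3 + 1.7x4 ≥ 4.5   (calcium)
  12.1x1 + 9x2 + 9.9x3 + 1.1x4 ≥ 12.7   (phosphorus)
  10.7x1 + 8.1x2 + 10.1x3 + 12.4x4 ≥ 15.2   (metabolisable energy)
  x1 ≤ 2.2
  x1, x2, x3, x4 ≥ 0.
At the optimum only canola meal, barley bran are positive (sunflower meal, cassava meal = 0). There the calcium and metabolisable energy constraints are tight.
Solving gives x1 = 0.5579, x3 = 0.9139.
Total cost: 0.27·0.5579 + 0.11·0.9139 = 0.25116.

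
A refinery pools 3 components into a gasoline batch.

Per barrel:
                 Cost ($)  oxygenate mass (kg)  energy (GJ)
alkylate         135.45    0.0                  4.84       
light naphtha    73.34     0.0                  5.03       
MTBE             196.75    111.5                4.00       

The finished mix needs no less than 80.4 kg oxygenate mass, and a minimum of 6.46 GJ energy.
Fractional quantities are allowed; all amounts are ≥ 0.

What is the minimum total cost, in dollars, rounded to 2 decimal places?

$194.01

Let x1 = barrels of alkylate, x2 = barrels of light naphtha, x3 = barrels of MTBE.
min 135.45x1 + 73.34x2 + 196.75x3 with:
  111.5x3 ≥ 80.4   (oxygenate mass)
  4.84x1 + 5.03x2 + 4x3 ≥ 6.46   (energy)
  x1, x2, x3 ≥ 0.
The minimum-cost mix takes nothing from alkylate — only light naphtha, MTBE. There the oxygenate mass and energy constraints are tight.
That vertex is x2 = 0.7109, x3 = 0.7211.
Objective = 73.34·0.7109 + 196.75·0.7211 = 194.0138.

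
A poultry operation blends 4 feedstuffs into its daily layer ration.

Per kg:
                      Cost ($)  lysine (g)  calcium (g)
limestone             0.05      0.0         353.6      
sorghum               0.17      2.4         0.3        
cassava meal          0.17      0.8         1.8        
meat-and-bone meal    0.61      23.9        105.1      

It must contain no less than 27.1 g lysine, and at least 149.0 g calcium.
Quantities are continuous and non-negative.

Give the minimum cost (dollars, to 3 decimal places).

Set it up as a linear program. Let x1 = kg of limestone, x2 = kg of sorghum, x3 = kg of cassava meal, x4 = kg of meat-and-bone meal.
Minimise 0.05x1 + 0.17x2 + 0.17x3 + 0.61x4 subject to:
  2.4x2 + 0.8x3 + 23.9x4 ≥ 27.1   (lysine)
  353.6x1 + 0.3x2 + 1.8x3 + 105.1x4 ≥ 149   (calcium)
  x1, x2, x3, x4 ≥ 0.
The cheapest feasible vertex uses only limestone, meat-and-bone meal; sorghum, cassava meal are not used. There the lysine and calcium constraints are tight.
Solving gives x1 = 0.08436, x4 = 1.134.
Total cost: 0.05·0.08436 + 0.61·1.134 = 0.69596.

$0.696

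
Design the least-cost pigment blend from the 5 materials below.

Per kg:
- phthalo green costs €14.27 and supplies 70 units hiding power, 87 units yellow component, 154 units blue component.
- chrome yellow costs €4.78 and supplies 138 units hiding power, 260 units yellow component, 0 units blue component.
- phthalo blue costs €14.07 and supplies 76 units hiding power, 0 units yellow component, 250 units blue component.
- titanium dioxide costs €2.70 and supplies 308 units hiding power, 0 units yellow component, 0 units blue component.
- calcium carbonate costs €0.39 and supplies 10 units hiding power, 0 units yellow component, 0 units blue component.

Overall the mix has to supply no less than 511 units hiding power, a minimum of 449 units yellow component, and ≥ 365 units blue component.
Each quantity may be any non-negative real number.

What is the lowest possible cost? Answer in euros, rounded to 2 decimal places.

€30.21

This is a linear program. Let x1 = kg of phthalo green, x2 = kg of chrome yellow, x3 = kg of phthalo blue, x4 = kg of titanium dioxide, x5 = kg of calcium carbonate.
Minimize 14.27x1 + 4.78x2 + 14.07x3 + 2.7x4 + 0.39x5 s.t.:
  70x1 + 138x2 + 76x3 + 308x4 + 10x5 ≥ 511   (hiding power)
  87x1 + 260x2 ≥ 449   (yellow component)
  154x1 + 250x3 ≥ 365   (blue component)
  x1, x2, x3, x4, x5 ≥ 0.
At the optimum only chrome yellow, phthalo blue, titanium dioxide are positive (phthalo green, calcium carbonate = 0). The hiding power, yellow component, blue component requirements are met with equality.
That vertex is x2 = 1.7269, x3 = 1.46, x4 = 0.52508.
Cost = 4.78·1.7269 + 14.07·1.46 + 2.7·0.52508 = 30.2145.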